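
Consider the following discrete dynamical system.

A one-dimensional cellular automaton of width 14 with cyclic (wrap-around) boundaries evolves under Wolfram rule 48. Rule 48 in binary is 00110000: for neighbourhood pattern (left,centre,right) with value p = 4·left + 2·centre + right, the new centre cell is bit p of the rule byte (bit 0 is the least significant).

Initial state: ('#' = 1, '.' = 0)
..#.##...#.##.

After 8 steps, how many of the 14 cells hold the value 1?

4

0) ..#.##...#.##.
1) ...#..#...#..#
2) #...#..#...#..
3) .#...#..#...#.
4) ..#...#..#...#
5) #..#...#..#...
6) .#..#...#..#..
7) ..#..#...#..#.
8) ...#..#...#..#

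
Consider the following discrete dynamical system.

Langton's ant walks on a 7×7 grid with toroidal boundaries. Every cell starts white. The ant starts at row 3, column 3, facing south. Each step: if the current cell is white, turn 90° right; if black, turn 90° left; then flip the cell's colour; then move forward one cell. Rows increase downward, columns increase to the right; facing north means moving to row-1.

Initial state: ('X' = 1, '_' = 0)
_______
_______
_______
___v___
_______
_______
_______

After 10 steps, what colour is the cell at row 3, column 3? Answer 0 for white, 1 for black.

1

t=0: _______
_______
_______
___v___
_______
_______
_______
t=1: _______
_______
_______
__<X___
_______
_______
_______
t=2: _______
_______
__^____
__XX___
_______
_______
_______
t=3: _______
_______
__X>___
__XX___
_______
_______
_______
t=4: _______
_______
__XX___
__Xv___
_______
_______
_______
t=5: _______
_______
__XX___
__X_>__
_______
_______
_______
t=6: _______
_______
__XX___
__X_X__
____v__
_______
_______
t=7: _______
_______
__XX___
__X_X__
___<X__
_______
_______
t=8: _______
_______
__XX___
__X^X__
___XX__
_______
_______
t=9: _______
_______
__XX___
__XX>__
___XX__
_______
_______
t=10: _______
_______
__XX^__
__XX___
___XX__
_______
_______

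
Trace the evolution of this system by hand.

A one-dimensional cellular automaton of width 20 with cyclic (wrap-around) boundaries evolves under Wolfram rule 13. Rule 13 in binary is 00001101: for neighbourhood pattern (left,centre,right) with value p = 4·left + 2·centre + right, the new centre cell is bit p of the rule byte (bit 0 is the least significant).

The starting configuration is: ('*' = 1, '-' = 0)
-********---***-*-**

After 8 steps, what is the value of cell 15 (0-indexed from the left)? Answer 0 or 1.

k=0  -********---***-*-**
k=1  -*--------*-*---*-*-
k=2  -*-******-*-*-*-*-*-
k=3  -*-*------*-*-*-*-*-
k=4  -*-*-****-*-*-*-*-*-
k=5  -*-*-*----*-*-*-*-*-
k=6  -*-*-*-**-*-*-*-*-*-
k=7  -*-*-*-*--*-*-*-*-*-
k=8  -*-*-*-*--*-*-*-*-*-

0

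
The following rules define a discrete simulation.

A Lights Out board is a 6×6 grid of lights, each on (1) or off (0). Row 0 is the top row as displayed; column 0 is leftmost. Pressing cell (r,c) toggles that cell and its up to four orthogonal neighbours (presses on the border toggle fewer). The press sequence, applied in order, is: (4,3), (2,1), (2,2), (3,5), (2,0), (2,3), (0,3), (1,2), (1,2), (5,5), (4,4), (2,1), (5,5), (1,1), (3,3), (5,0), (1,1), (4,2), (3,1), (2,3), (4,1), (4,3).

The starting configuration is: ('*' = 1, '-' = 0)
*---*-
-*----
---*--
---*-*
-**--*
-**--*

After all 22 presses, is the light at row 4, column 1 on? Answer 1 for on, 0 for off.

0) *---*-
-*----
---*--
---*-*
-**--*
-**--*
1) *---*-
-*----
---*--
-----*
-*-***
-***-*
2) *---*-
------
****--
-*---*
-*-***
-***-*
3) *---*-
--*---
*-----
-**--*
-*-***
-***-*
4) *---*-
--*---
*----*
-**-*-
-*-**-
-***-*
5) *---*-
*-*---
-*---*
***-*-
-*-**-
-***-*
6) *---*-
*-**--
-*****
*****-
-*-**-
-***-*
7) *-**--
*-*---
-*****
*****-
-*-**-
-***-*
8) *--*--
**-*--
-*-***
*****-
-*-**-
-***-*
9) *-**--
*-*---
-*****
*****-
-*-**-
-***-*
10) *-**--
*-*---
-*****
*****-
-*-***
-****-
11) *-**--
*-*---
-*****
****--
-*----
-***--
12) *-**--
***---
*--***
*-**--
-*----
-***--
13) *-**--
***---
*--***
*-**--
-*---*
-*****
14) ****--
------
**-***
*-**--
-*---*
-*****
15) ****--
------
**--**
*---*-
-*-*-*
-*****
16) ****--
------
**--**
*---*-
**-*-*
*-****
17) *-**--
***---
*---**
*---*-
**-*-*
*-****
18) *-**--
***---
*---**
*-*-*-
*-*--*
*--***
19) *-**--
***---
**--**
-*--*-
***--*
*--***
20) *-**--
****--
****-*
-*-**-
***--*
*--***
21) *-**--
****--
****-*
---**-
-----*
**-***
22) *-**--
****--
****-*
----*-
--****
**--**

0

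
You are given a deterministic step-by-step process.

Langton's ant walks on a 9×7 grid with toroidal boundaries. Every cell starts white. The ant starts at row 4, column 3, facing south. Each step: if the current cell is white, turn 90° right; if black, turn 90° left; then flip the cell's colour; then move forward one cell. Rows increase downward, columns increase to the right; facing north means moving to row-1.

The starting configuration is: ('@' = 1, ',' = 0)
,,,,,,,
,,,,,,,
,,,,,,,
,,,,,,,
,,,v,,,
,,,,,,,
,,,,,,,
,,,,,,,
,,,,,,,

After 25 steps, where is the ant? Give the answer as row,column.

2,4

step 0: ,,,,,,,
,,,,,,,
,,,,,,,
,,,,,,,
,,,v,,,
,,,,,,,
,,,,,,,
,,,,,,,
,,,,,,,
step 1: ,,,,,,,
,,,,,,,
,,,,,,,
,,,,,,,
,,<@,,,
,,,,,,,
,,,,,,,
,,,,,,,
,,,,,,,
step 2: ,,,,,,,
,,,,,,,
,,,,,,,
,,^,,,,
,,@@,,,
,,,,,,,
,,,,,,,
,,,,,,,
,,,,,,,
step 3: ,,,,,,,
,,,,,,,
,,,,,,,
,,@>,,,
,,@@,,,
,,,,,,,
,,,,,,,
,,,,,,,
,,,,,,,
step 4: ,,,,,,,
,,,,,,,
,,,,,,,
,,@@,,,
,,@v,,,
,,,,,,,
,,,,,,,
,,,,,,,
,,,,,,,
step 5: ,,,,,,,
,,,,,,,
,,,,,,,
,,@@,,,
,,@,>,,
,,,,,,,
,,,,,,,
,,,,,,,
,,,,,,,
step 6: ,,,,,,,
,,,,,,,
,,,,,,,
,,@@,,,
,,@,@,,
,,,,v,,
,,,,,,,
,,,,,,,
,,,,,,,
step 7: ,,,,,,,
,,,,,,,
,,,,,,,
,,@@,,,
,,@,@,,
,,,<@,,
,,,,,,,
,,,,,,,
,,,,,,,
step 8: ,,,,,,,
,,,,,,,
,,,,,,,
,,@@,,,
,,@^@,,
,,,@@,,
,,,,,,,
,,,,,,,
,,,,,,,
step 9: ,,,,,,,
,,,,,,,
,,,,,,,
,,@@,,,
,,@@>,,
,,,@@,,
,,,,,,,
,,,,,,,
,,,,,,,
step 10: ,,,,,,,
,,,,,,,
,,,,,,,
,,@@^,,
,,@@,,,
,,,@@,,
,,,,,,,
,,,,,,,
,,,,,,,
step 11: ,,,,,,,
,,,,,,,
,,,,,,,
,,@@@>,
,,@@,,,
,,,@@,,
,,,,,,,
,,,,,,,
,,,,,,,
step 12: ,,,,,,,
,,,,,,,
,,,,,,,
,,@@@@,
,,@@,v,
,,,@@,,
,,,,,,,
,,,,,,,
,,,,,,,
step 13: ,,,,,,,
,,,,,,,
,,,,,,,
,,@@@@,
,,@@<@,
,,,@@,,
,,,,,,,
,,,,,,,
,,,,,,,
step 14: ,,,,,,,
,,,,,,,
,,,,,,,
,,@@^@,
,,@@@@,
,,,@@,,
,,,,,,,
,,,,,,,
,,,,,,,
step 15: ,,,,,,,
,,,,,,,
,,,,,,,
,,@<,@,
,,@@@@,
,,,@@,,
,,,,,,,
,,,,,,,
,,,,,,,
step 16: ,,,,,,,
,,,,,,,
,,,,,,,
,,@,,@,
,,@v@@,
,,,@@,,
,,,,,,,
,,,,,,,
,,,,,,,
step 17: ,,,,,,,
,,,,,,,
,,,,,,,
,,@,,@,
,,@,>@,
,,,@@,,
,,,,,,,
,,,,,,,
,,,,,,,
step 18: ,,,,,,,
,,,,,,,
,,,,,,,
,,@,^@,
,,@,,@,
,,,@@,,
,,,,,,,
,,,,,,,
,,,,,,,
step 19: ,,,,,,,
,,,,,,,
,,,,,,,
,,@,@>,
,,@,,@,
,,,@@,,
,,,,,,,
,,,,,,,
,,,,,,,
step 20: ,,,,,,,
,,,,,,,
,,,,,^,
,,@,@,,
,,@,,@,
,,,@@,,
,,,,,,,
,,,,,,,
,,,,,,,
step 21: ,,,,,,,
,,,,,,,
,,,,,@>
,,@,@,,
,,@,,@,
,,,@@,,
,,,,,,,
,,,,,,,
,,,,,,,
step 22: ,,,,,,,
,,,,,,,
,,,,,@@
,,@,@,v
,,@,,@,
,,,@@,,
,,,,,,,
,,,,,,,
,,,,,,,
step 23: ,,,,,,,
,,,,,,,
,,,,,@@
,,@,@<@
,,@,,@,
,,,@@,,
,,,,,,,
,,,,,,,
,,,,,,,
step 24: ,,,,,,,
,,,,,,,
,,,,,^@
,,@,@@@
,,@,,@,
,,,@@,,
,,,,,,,
,,,,,,,
,,,,,,,
step 25: ,,,,,,,
,,,,,,,
,,,,<,@
,,@,@@@
,,@,,@,
,,,@@,,
,,,,,,,
,,,,,,,
,,,,,,,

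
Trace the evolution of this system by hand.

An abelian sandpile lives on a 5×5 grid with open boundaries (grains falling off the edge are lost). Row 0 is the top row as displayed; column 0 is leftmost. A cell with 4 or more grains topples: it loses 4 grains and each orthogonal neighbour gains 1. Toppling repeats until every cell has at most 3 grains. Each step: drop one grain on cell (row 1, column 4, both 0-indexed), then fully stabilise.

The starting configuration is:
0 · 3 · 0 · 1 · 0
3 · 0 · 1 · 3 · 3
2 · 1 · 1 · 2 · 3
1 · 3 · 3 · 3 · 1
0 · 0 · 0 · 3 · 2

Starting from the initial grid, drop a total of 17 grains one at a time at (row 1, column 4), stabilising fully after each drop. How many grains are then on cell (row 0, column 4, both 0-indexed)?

0) 0 · 3 · 0 · 1 · 0
3 · 0 · 1 · 3 · 3
2 · 1 · 1 · 2 · 3
1 · 3 · 3 · 3 · 1
0 · 0 · 0 · 3 · 2
1) 0 · 3 · 0 · 2 · 1
3 · 0 · 2 · 1 · 2
2 · 2 · 3 · 1 · 1
2 · 0 · 1 · 2 · 3
0 · 1 · 2 · 0 · 3
2) 0 · 3 · 0 · 2 · 1
3 · 0 · 2 · 1 · 3
2 · 2 · 3 · 1 · 1
2 · 0 · 1 · 2 · 3
0 · 1 · 2 · 0 · 3
3) 0 · 3 · 0 · 2 · 2
3 · 0 · 2 · 2 · 0
2 · 2 · 3 · 1 · 2
2 · 0 · 1 · 2 · 3
0 · 1 · 2 · 0 · 3
4) 0 · 3 · 0 · 2 · 2
3 · 0 · 2 · 2 · 1
2 · 2 · 3 · 1 · 2
2 · 0 · 1 · 2 · 3
0 · 1 · 2 · 0 · 3
5) 0 · 3 · 0 · 2 · 2
3 · 0 · 2 · 2 · 2
2 · 2 · 3 · 1 · 2
2 · 0 · 1 · 2 · 3
0 · 1 · 2 · 0 · 3
6) 0 · 3 · 0 · 2 · 2
3 · 0 · 2 · 2 · 3
2 · 2 · 3 · 1 · 2
2 · 0 · 1 · 2 · 3
0 · 1 · 2 · 0 · 3
7) 0 · 3 · 0 · 2 · 3
3 · 0 · 2 · 3 · 0
2 · 2 · 3 · 1 · 3
2 · 0 · 1 · 2 · 3
0 · 1 · 2 · 0 · 3
8) 0 · 3 · 0 · 2 · 3
3 · 0 · 2 · 3 · 1
2 · 2 · 3 · 1 · 3
2 · 0 · 1 · 2 · 3
0 · 1 · 2 · 0 · 3
9) 0 · 3 · 0 · 2 · 3
3 · 0 · 2 · 3 · 2
2 · 2 · 3 · 1 · 3
2 · 0 · 1 · 2 · 3
0 · 1 · 2 · 0 · 3
10) 0 · 3 · 0 · 2 · 3
3 · 0 · 2 · 3 · 3
2 · 2 · 3 · 1 · 3
2 · 0 · 1 · 2 · 3
0 · 1 · 2 · 0 · 3
11) 0 · 3 · 1 · 0 · 1
3 · 0 · 3 · 1 · 3
2 · 2 · 3 · 3 · 1
2 · 0 · 1 · 3 · 1
0 · 1 · 2 · 1 · 0
12) 0 · 3 · 1 · 0 · 2
3 · 0 · 3 · 2 · 0
2 · 2 · 3 · 3 · 2
2 · 0 · 1 · 3 · 1
0 · 1 · 2 · 1 · 0
13) 0 · 3 · 1 · 0 · 2
3 · 0 · 3 · 2 · 1
2 · 2 · 3 · 3 · 2
2 · 0 · 1 · 3 · 1
0 · 1 · 2 · 1 · 0
14) 0 · 3 · 1 · 0 · 2
3 · 0 · 3 · 2 · 2
2 · 2 · 3 · 3 · 2
2 · 0 · 1 · 3 · 1
0 · 1 · 2 · 1 · 0
15) 0 · 3 · 1 · 0 · 2
3 · 0 · 3 · 2 · 3
2 · 2 · 3 · 3 · 2
2 · 0 · 1 · 3 · 1
0 · 1 · 2 · 1 · 0
16) 0 · 3 · 1 · 0 · 3
3 · 0 · 3 · 3 · 0
2 · 2 · 3 · 3 · 3
2 · 0 · 1 · 3 · 1
0 · 1 · 2 · 1 · 0
17) 0 · 3 · 1 · 0 · 3
3 · 0 · 3 · 3 · 1
2 · 2 · 3 · 3 · 3
2 · 0 · 1 · 3 · 1
0 · 1 · 2 · 1 · 0

3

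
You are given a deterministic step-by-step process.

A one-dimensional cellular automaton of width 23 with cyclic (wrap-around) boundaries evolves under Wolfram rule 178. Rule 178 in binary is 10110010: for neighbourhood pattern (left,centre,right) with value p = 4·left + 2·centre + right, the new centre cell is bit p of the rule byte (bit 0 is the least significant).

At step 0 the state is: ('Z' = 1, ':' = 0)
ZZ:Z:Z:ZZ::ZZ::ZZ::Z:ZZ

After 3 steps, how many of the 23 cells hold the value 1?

k=0  ZZ:Z:Z:ZZ::ZZ::ZZ::Z:ZZ
k=1  Z:Z:Z:Z::ZZ::ZZ::ZZ:Z:Z
k=2  :Z:Z:Z:ZZ::ZZ::ZZ::Z:Z:
k=3  Z:Z:Z:Z::ZZ::ZZ::ZZ:Z:Z

12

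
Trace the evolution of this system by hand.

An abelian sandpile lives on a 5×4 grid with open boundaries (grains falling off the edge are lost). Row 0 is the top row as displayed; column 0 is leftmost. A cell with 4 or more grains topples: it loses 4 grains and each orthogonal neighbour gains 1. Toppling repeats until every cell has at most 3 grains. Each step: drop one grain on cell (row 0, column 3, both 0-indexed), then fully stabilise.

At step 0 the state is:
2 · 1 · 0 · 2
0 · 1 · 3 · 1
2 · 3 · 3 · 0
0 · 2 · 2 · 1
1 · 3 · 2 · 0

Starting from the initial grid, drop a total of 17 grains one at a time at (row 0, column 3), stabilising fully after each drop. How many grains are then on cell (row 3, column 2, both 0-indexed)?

t=0: 2 · 1 · 0 · 2
0 · 1 · 3 · 1
2 · 3 · 3 · 0
0 · 2 · 2 · 1
1 · 3 · 2 · 0
t=1: 2 · 1 · 0 · 3
0 · 1 · 3 · 1
2 · 3 · 3 · 0
0 · 2 · 2 · 1
1 · 3 · 2 · 0
t=2: 2 · 1 · 1 · 0
0 · 1 · 3 · 2
2 · 3 · 3 · 0
0 · 2 · 2 · 1
1 · 3 · 2 · 0
t=3: 2 · 1 · 1 · 1
0 · 1 · 3 · 2
2 · 3 · 3 · 0
0 · 2 · 2 · 1
1 · 3 · 2 · 0
t=4: 2 · 1 · 1 · 2
0 · 1 · 3 · 2
2 · 3 · 3 · 0
0 · 2 · 2 · 1
1 · 3 · 2 · 0
t=5: 2 · 1 · 1 · 3
0 · 1 · 3 · 2
2 · 3 · 3 · 0
0 · 2 · 2 · 1
1 · 3 · 2 · 0
t=6: 2 · 1 · 2 · 0
0 · 1 · 3 · 3
2 · 3 · 3 · 0
0 · 2 · 2 · 1
1 · 3 · 2 · 0
t=7: 2 · 1 · 2 · 1
0 · 1 · 3 · 3
2 · 3 · 3 · 0
0 · 2 · 2 · 1
1 · 3 · 2 · 0
t=8: 2 · 1 · 2 · 2
0 · 1 · 3 · 3
2 · 3 · 3 · 0
0 · 2 · 2 · 1
1 · 3 · 2 · 0
t=9: 2 · 1 · 2 · 3
0 · 1 · 3 · 3
2 · 3 · 3 · 0
0 · 2 · 2 · 1
1 · 3 · 2 · 0
t=10: 2 · 2 · 0 · 2
0 · 3 · 2 · 1
3 · 0 · 1 · 2
0 · 3 · 3 · 1
1 · 3 · 2 · 0
t=11: 2 · 2 · 0 · 3
0 · 3 · 2 · 1
3 · 0 · 1 · 2
0 · 3 · 3 · 1
1 · 3 · 2 · 0
t=12: 2 · 2 · 1 · 0
0 · 3 · 2 · 2
3 · 0 · 1 · 2
0 · 3 · 3 · 1
1 · 3 · 2 · 0
t=13: 2 · 2 · 1 · 1
0 · 3 · 2 · 2
3 · 0 · 1 · 2
0 · 3 · 3 · 1
1 · 3 · 2 · 0
t=14: 2 · 2 · 1 · 2
0 · 3 · 2 · 2
3 · 0 · 1 · 2
0 · 3 · 3 · 1
1 · 3 · 2 · 0
t=15: 2 · 2 · 1 · 3
0 · 3 · 2 · 2
3 · 0 · 1 · 2
0 · 3 · 3 · 1
1 · 3 · 2 · 0
t=16: 2 · 2 · 2 · 0
0 · 3 · 2 · 3
3 · 0 · 1 · 2
0 · 3 · 3 · 1
1 · 3 · 2 · 0
t=17: 2 · 2 · 2 · 1
0 · 3 · 2 · 3
3 · 0 · 1 · 2
0 · 3 · 3 · 1
1 · 3 · 2 · 0

3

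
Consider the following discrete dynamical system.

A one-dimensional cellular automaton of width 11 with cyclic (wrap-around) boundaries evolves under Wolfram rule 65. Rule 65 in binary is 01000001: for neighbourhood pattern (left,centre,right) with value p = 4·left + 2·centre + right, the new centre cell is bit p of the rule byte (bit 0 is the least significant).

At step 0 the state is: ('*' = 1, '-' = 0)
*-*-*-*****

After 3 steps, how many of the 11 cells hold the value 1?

t=0: *-*-*-*****
t=1: *----------
t=2: --********-
t=3: *--------*-

2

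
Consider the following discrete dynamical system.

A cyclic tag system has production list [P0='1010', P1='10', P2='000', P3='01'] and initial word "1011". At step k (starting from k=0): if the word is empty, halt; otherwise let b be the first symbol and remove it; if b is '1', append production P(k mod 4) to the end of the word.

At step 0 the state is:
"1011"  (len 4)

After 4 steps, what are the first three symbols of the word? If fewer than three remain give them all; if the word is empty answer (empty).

step 0: "1011"  (len 4)
step 1: "0111010"  (len 7)
step 2: "111010"  (len 6)
step 3: "11010000"  (len 8)
step 4: "101000001"  (len 9)

101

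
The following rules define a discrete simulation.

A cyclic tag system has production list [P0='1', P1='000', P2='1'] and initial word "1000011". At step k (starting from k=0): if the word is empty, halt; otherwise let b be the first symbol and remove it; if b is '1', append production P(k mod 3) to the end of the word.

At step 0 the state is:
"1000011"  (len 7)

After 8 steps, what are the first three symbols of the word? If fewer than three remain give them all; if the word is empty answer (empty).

gen 0: "1000011"  (len 7)
gen 1: "0000111"  (len 7)
gen 2: "000111"  (len 6)
gen 3: "00111"  (len 5)
gen 4: "0111"  (len 4)
gen 5: "111"  (len 3)
gen 6: "111"  (len 3)
gen 7: "111"  (len 3)
gen 8: "11000"  (len 5)

110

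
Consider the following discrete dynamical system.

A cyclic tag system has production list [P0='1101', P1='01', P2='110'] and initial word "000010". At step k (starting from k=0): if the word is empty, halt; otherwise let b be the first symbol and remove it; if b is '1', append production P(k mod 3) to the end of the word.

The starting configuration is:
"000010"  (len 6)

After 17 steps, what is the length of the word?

step 0: "000010"  (len 6)
step 1: "00010"  (len 5)
step 2: "0010"  (len 4)
step 3: "010"  (len 3)
step 4: "10"  (len 2)
step 5: "001"  (len 3)
step 6: "01"  (len 2)
step 7: "1"  (len 1)
step 8: "01"  (len 2)
step 9: "1"  (len 1)
step 10: "1101"  (len 4)
step 11: "10101"  (len 5)
step 12: "0101110"  (len 7)
step 13: "101110"  (len 6)
step 14: "0111001"  (len 7)
step 15: "111001"  (len 6)
step 16: "110011101"  (len 9)
step 17: "1001110101"  (len 10)

10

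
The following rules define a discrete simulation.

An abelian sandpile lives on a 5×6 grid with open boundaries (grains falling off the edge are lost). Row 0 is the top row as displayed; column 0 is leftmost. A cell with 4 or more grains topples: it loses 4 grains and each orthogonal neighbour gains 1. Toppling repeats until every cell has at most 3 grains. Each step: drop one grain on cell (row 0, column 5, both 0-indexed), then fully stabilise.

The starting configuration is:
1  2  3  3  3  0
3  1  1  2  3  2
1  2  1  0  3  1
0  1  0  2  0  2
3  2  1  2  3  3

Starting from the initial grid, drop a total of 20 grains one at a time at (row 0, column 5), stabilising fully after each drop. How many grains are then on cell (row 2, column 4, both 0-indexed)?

2

k=0  1  2  3  3  3  0
3  1  1  2  3  2
1  2  1  0  3  1
0  1  0  2  0  2
3  2  1  2  3  3
k=1  1  2  3  3  3  1
3  1  1  2  3  2
1  2  1  0  3  1
0  1  0  2  0  2
3  2  1  2  3  3
k=2  1  2  3  3  3  2
3  1  1  2  3  2
1  2  1  0  3  1
0  1  0  2  0  2
3  2  1  2  3  3
k=3  1  2  3  3  3  3
3  1  1  2  3  2
1  2  1  0  3  1
0  1  0  2  0  2
3  2  1  2  3  3
k=4  1  3  0  2  2  2
3  1  3  0  3  0
1  2  1  2  0  3
0  1  0  2  1  2
3  2  1  2  3  3
k=5  1  3  0  2  2  3
3  1  3  0  3  0
1  2  1  2  0  3
0  1  0  2  1  2
3  2  1  2  3  3
k=6  1  3  0  2  3  0
3  1  3  0  3  1
1  2  1  2  0  3
0  1  0  2  1  2
3  2  1  2  3  3
k=7  1  3  0  2  3  1
3  1  3  0  3  1
1  2  1  2  0  3
0  1  0  2  1  2
3  2  1  2  3  3
k=8  1  3  0  2  3  2
3  1  3  0  3  1
1  2  1  2  0  3
0  1  0  2  1  2
3  2  1  2  3  3
k=9  1  3  0  2  3  3
3  1  3  0  3  1
1  2  1  2  0  3
0  1  0  2  1  2
3  2  1  2  3  3
k=10  1  3  0  3  1  1
3  1  3  1  0  3
1  2  1  2  1  3
0  1  0  2  1  2
3  2  1  2  3  3
k=11  1  3  0  3  1  2
3  1  3  1  0  3
1  2  1  2  1  3
0  1  0  2  1  2
3  2  1  2  3  3
k=12  1  3  0  3  1  3
3  1  3  1  0  3
1  2  1  2  1  3
0  1  0  2  1  2
3  2  1  2  3  3
k=13  1  3  0  3  2  1
3  1  3  1  1  1
1  2  1  2  2  0
0  1  0  2  1  3
3  2  1  2  3  3
k=14  1  3  0  3  2  2
3  1  3  1  1  1
1  2  1  2  2  0
0  1  0  2  1  3
3  2  1  2  3  3
k=15  1  3  0  3  2  3
3  1  3  1  1  1
1  2  1  2  2  0
0  1  0  2  1  3
3  2  1  2  3  3
k=16  1  3  0  3  3  0
3  1  3  1  1  2
1  2  1  2  2  0
0  1  0  2  1  3
3  2  1  2  3  3
k=17  1  3  0  3  3  1
3  1  3  1  1  2
1  2  1  2  2  0
0  1  0  2  1  3
3  2  1  2  3  3
k=18  1  3  0  3  3  2
3  1  3  1  1  2
1  2  1  2  2  0
0  1  0  2  1  3
3  2  1  2  3  3
k=19  1  3  0  3  3  3
3  1  3  1  1  2
1  2  1  2  2  0
0  1  0  2  1  3
3  2  1  2  3  3
k=20  1  3  1  0  1  1
3  1  3  2  2  3
1  2  1  2  2  0
0  1  0  2  1  3
3  2  1  2  3  3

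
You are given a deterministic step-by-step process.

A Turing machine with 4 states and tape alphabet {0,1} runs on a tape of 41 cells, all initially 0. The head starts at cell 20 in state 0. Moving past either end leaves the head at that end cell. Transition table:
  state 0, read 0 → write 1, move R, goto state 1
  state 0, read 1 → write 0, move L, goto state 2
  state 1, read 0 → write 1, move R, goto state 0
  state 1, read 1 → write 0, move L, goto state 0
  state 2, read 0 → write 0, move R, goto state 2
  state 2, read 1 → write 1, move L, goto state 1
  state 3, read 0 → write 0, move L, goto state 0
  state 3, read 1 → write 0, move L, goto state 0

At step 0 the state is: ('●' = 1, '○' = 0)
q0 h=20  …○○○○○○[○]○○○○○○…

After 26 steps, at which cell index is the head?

step 0: q0 h=20  …○○○○○○[○]○○○○○○…
step 1: q1 h=21  …○○○○○●[○]○○○○○○…
step 2: q0 h=22  …○○○○●●[○]○○○○○○…
step 3: q1 h=23  …○○○●●●[○]○○○○○○…
step 4: q0 h=24  …○○●●●●[○]○○○○○○…
step 5: q1 h=25  …○●●●●●[○]○○○○○○…
step 6: q0 h=26  …●●●●●●[○]○○○○○○…
step 7: q1 h=27  …●●●●●●[○]○○○○○○…
step 8: q0 h=28  …●●●●●●[○]○○○○○○…
step 9: q1 h=29  …●●●●●●[○]○○○○○○…
step 10: q0 h=30  …●●●●●●[○]○○○○○○…
step 11: q1 h=31  …●●●●●●[○]○○○○○○…
step 12: q0 h=32  …●●●●●●[○]○○○○○○…
step 13: q1 h=33  …●●●●●●[○]○○○○○○…
step 14: q0 h=34  …●●●●●●[○]○○○○○○|
step 15: q1 h=35  …●●●●●●[○]○○○○○|
step 16: q0 h=36  …●●●●●●[○]○○○○|
step 17: q1 h=37  …●●●●●●[○]○○○|
step 18: q0 h=38  …●●●●●●[○]○○|
step 19: q1 h=39  …●●●●●●[○]○|
step 20: q0 h=40  …●●●●●●[○]|
step 21: q1 h=40  …●●●●●●[●]|
step 22: q0 h=39  …●●●●●●[●]○|
step 23: q2 h=38  …●●●●●●[●]○○|
step 24: q1 h=37  …●●●●●●[●]●○○|
step 25: q0 h=36  …●●●●●●[●]○●○○|
step 26: q2 h=35  …●●●●●●[●]○○●○○|

35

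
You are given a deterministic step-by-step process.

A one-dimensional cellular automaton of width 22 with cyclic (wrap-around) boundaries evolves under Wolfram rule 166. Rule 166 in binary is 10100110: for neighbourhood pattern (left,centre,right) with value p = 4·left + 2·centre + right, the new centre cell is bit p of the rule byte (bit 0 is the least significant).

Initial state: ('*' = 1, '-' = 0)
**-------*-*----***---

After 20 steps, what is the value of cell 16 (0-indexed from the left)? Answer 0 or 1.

0

0) **-------*-*----***---
1) --------****---*-*---*
2) -------*-**---****--**
3) ------***----*-**--*--
4) -----*-*----***---**--
5) ----****---*-*---*----
6) ---*-**---****--**----
7) --***----*-**--*------
8) -*-*----***---**------
9) ****---*-*---*--------
10) -**---****--**-------*
11) *----*-**--*--------**
12) ----***---**-------*-*
13) ---*-*---*--------****
14) --****--**-------*-**-
15) -*-**--*--------***---
16) ***---**-------*-*----
17) -*---*--------****---*
18) **--**-------*-**---**
19) *--*--------***----*-*
20) --**-------*-*----***-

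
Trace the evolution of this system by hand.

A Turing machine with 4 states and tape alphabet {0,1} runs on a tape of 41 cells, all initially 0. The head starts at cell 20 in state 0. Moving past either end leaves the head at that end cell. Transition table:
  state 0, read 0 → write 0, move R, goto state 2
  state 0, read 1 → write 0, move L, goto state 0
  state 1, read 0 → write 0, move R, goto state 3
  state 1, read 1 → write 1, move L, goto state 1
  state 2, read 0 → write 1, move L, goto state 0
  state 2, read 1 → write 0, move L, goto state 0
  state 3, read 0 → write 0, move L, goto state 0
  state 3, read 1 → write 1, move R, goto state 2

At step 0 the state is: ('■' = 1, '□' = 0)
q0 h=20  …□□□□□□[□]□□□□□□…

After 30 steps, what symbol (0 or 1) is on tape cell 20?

t=0: q0 h=20  …□□□□□□[□]□□□□□□…
t=1: q2 h=21  …□□□□□□[□]□□□□□□…
t=2: q0 h=20  …□□□□□□[□]■□□□□□…
t=3: q2 h=21  …□□□□□□[■]□□□□□□…
t=4: q0 h=20  …□□□□□□[□]□□□□□□…
t=5: q2 h=21  …□□□□□□[□]□□□□□□…
t=6: q0 h=20  …□□□□□□[□]■□□□□□…
t=7: q2 h=21  …□□□□□□[■]□□□□□□…
t=8: q0 h=20  …□□□□□□[□]□□□□□□…
t=9: q2 h=21  …□□□□□□[□]□□□□□□…
t=10: q0 h=20  …□□□□□□[□]■□□□□□…
t=11: q2 h=21  …□□□□□□[■]□□□□□□…
t=12: q0 h=20  …□□□□□□[□]□□□□□□…
t=13: q2 h=21  …□□□□□□[□]□□□□□□…
t=14: q0 h=20  …□□□□□□[□]■□□□□□…
t=15: q2 h=21  …□□□□□□[■]□□□□□□…
t=16: q0 h=20  …□□□□□□[□]□□□□□□…
t=17: q2 h=21  …□□□□□□[□]□□□□□□…
t=18: q0 h=20  …□□□□□□[□]■□□□□□…
t=19: q2 h=21  …□□□□□□[■]□□□□□□…
t=20: q0 h=20  …□□□□□□[□]□□□□□□…
t=21: q2 h=21  …□□□□□□[□]□□□□□□…
t=22: q0 h=20  …□□□□□□[□]■□□□□□…
t=23: q2 h=21  …□□□□□□[■]□□□□□□…
t=24: q0 h=20  …□□□□□□[□]□□□□□□…
t=25: q2 h=21  …□□□□□□[□]□□□□□□…
t=26: q0 h=20  …□□□□□□[□]■□□□□□…
t=27: q2 h=21  …□□□□□□[■]□□□□□□…
t=28: q0 h=20  …□□□□□□[□]□□□□□□…
t=29: q2 h=21  …□□□□□□[□]□□□□□□…
t=30: q0 h=20  …□□□□□□[□]■□□□□□…

0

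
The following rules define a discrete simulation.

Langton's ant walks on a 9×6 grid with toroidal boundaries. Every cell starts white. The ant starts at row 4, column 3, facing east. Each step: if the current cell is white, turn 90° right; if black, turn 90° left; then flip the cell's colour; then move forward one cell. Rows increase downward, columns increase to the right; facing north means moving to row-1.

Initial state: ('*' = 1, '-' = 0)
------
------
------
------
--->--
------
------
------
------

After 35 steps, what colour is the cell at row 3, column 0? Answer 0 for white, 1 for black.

step 0: ------
------
------
------
--->--
------
------
------
------
step 1: ------
------
------
------
---*--
---v--
------
------
------
step 2: ------
------
------
------
---*--
--<*--
------
------
------
step 3: ------
------
------
------
--^*--
--**--
------
------
------
step 4: ------
------
------
------
--*>--
--**--
------
------
------
step 5: ------
------
------
---^--
--*---
--**--
------
------
------
step 6: ------
------
------
---*>-
--*---
--**--
------
------
------
step 7: ------
------
------
---**-
--*-v-
--**--
------
------
------
step 8: ------
------
------
---**-
--*<*-
--**--
------
------
------
step 9: ------
------
------
---^*-
--***-
--**--
------
------
------
step 10: ------
------
------
--<-*-
--***-
--**--
------
------
------
step 11: ------
------
--^---
--*-*-
--***-
--**--
------
------
------
step 12: ------
------
--*>--
--*-*-
--***-
--**--
------
------
------
step 13: ------
------
--**--
--*v*-
--***-
--**--
------
------
------
step 14: ------
------
--**--
--<**-
--***-
--**--
------
------
------
step 15: ------
------
--**--
---**-
--v**-
--**--
------
------
------
step 16: ------
------
--**--
---**-
--->*-
--**--
------
------
------
step 17: ------
------
--**--
---^*-
----*-
--**--
------
------
------
step 18: ------
------
--**--
--<-*-
----*-
--**--
------
------
------
step 19: ------
------
--^*--
--*-*-
----*-
--**--
------
------
------
step 20: ------
------
-<-*--
--*-*-
----*-
--**--
------
------
------
step 21: ------
-^----
-*-*--
--*-*-
----*-
--**--
------
------
------
step 22: ------
-*>---
-*-*--
--*-*-
----*-
--**--
------
------
------
step 23: ------
-**---
-*v*--
--*-*-
----*-
--**--
------
------
------
step 24: ------
-**---
-<**--
--*-*-
----*-
--**--
------
------
------
step 25: ------
-**---
--**--
-v*-*-
----*-
--**--
------
------
------
step 26: ------
-**---
--**--
<**-*-
----*-
--**--
------
------
------
step 27: ------
-**---
^-**--
***-*-
----*-
--**--
------
------
------
step 28: ------
-**---
*>**--
***-*-
----*-
--**--
------
------
------
step 29: ------
-**---
****--
*v*-*-
----*-
--**--
------
------
------
step 30: ------
-**---
****--
*->-*-
----*-
--**--
------
------
------
step 31: ------
-**---
**^*--
*---*-
----*-
--**--
------
------
------
step 32: ------
-**---
*<-*--
*---*-
----*-
--**--
------
------
------
step 33: ------
-**---
*--*--
*v--*-
----*-
--**--
------
------
------
step 34: ------
-**---
*--*--
<*--*-
----*-
--**--
------
------
------
step 35: ------
-**---
*--*--
-*--*-
v---*-
--**--
------
------
------

0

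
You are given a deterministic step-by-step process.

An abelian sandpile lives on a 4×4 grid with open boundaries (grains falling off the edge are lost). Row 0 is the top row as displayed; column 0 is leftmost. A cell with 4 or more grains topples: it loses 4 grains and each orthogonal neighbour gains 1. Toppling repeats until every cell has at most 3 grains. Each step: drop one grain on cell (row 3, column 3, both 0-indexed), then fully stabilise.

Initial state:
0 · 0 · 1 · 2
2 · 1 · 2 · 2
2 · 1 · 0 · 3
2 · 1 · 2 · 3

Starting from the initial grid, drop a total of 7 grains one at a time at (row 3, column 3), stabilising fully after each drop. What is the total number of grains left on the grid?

step 0: 0 · 0 · 1 · 2
2 · 1 · 2 · 2
2 · 1 · 0 · 3
2 · 1 · 2 · 3
step 1: 0 · 0 · 1 · 2
2 · 1 · 2 · 3
2 · 1 · 1 · 0
2 · 1 · 3 · 1
step 2: 0 · 0 · 1 · 2
2 · 1 · 2 · 3
2 · 1 · 1 · 0
2 · 1 · 3 · 2
step 3: 0 · 0 · 1 · 2
2 · 1 · 2 · 3
2 · 1 · 1 · 0
2 · 1 · 3 · 3
step 4: 0 · 0 · 1 · 2
2 · 1 · 2 · 3
2 · 1 · 2 · 1
2 · 2 · 0 · 1
step 5: 0 · 0 · 1 · 2
2 · 1 · 2 · 3
2 · 1 · 2 · 1
2 · 2 · 0 · 2
step 6: 0 · 0 · 1 · 2
2 · 1 · 2 · 3
2 · 1 · 2 · 1
2 · 2 · 0 · 3
step 7: 0 · 0 · 1 · 2
2 · 1 · 2 · 3
2 · 1 · 2 · 2
2 · 2 · 1 · 0

23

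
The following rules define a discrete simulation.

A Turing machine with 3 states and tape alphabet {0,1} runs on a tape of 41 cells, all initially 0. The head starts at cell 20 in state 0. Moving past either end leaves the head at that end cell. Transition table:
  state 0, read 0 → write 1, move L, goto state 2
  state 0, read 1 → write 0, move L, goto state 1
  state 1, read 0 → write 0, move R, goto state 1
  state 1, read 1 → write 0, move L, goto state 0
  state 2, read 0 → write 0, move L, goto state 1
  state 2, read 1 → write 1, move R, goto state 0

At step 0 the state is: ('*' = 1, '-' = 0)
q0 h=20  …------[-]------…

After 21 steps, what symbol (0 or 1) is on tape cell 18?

0

t=0: q0 h=20  …------[-]------…
t=1: q2 h=19  …------[-]*-----…
t=2: q1 h=18  …------[-]-*----…
t=3: q1 h=19  …------[-]*-----…
t=4: q1 h=20  …------[*]------…
t=5: q0 h=19  …------[-]------…
t=6: q2 h=18  …------[-]*-----…
t=7: q1 h=17  …------[-]-*----…
t=8: q1 h=18  …------[-]*-----…
t=9: q1 h=19  …------[*]------…
t=10: q0 h=18  …------[-]------…
t=11: q2 h=17  …------[-]*-----…
t=12: q1 h=16  …------[-]-*----…
t=13: q1 h=17  …------[-]*-----…
t=14: q1 h=18  …------[*]------…
t=15: q0 h=17  …------[-]------…
t=16: q2 h=16  …------[-]*-----…
t=17: q1 h=15  …------[-]-*----…
t=18: q1 h=16  …------[-]*-----…
t=19: q1 h=17  …------[*]------…
t=20: q0 h=16  …------[-]------…
t=21: q2 h=15  …------[-]*-----…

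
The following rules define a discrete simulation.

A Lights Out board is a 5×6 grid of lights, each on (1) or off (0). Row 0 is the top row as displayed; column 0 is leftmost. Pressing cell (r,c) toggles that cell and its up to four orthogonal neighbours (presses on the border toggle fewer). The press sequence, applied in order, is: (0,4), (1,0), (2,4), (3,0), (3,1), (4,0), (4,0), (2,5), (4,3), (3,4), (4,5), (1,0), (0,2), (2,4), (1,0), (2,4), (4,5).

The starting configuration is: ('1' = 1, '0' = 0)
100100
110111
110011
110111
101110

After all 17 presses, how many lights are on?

19

0) 100100
110111
110011
110111
101110
1) 100011
110101
110011
110111
101110
2) 000011
000101
010011
110111
101110
3) 000011
000111
010100
110101
101110
4) 000011
000111
110100
000101
001110
5) 000011
000111
100100
111101
011110
6) 000011
000111
100100
011101
101110
7) 000011
000111
100100
111101
011110
8) 000011
000110
100111
111100
011110
9) 000011
000110
100111
111000
010000
10) 000011
000110
100101
111111
010010
11) 000011
000110
100101
111110
010001
12) 100011
110110
000101
111110
010001
13) 111111
111110
000101
111110
010001
14) 111111
111100
000010
111100
010001
15) 011111
001100
100010
111100
010001
16) 011111
001110
100101
111110
010001
17) 011111
001110
100101
111111
010010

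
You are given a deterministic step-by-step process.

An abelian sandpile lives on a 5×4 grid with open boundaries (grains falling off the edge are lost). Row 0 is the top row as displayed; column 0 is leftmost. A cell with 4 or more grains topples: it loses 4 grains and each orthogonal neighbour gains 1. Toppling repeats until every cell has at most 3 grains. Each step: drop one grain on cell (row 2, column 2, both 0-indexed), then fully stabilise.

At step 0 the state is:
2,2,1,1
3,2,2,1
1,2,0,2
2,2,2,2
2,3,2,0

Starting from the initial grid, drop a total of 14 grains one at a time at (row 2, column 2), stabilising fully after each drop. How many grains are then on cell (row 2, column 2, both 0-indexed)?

2

gen 0: 2,2,1,1
3,2,2,1
1,2,0,2
2,2,2,2
2,3,2,0
gen 1: 2,2,1,1
3,2,2,1
1,2,1,2
2,2,2,2
2,3,2,0
gen 2: 2,2,1,1
3,2,2,1
1,2,2,2
2,2,2,2
2,3,2,0
gen 3: 2,2,1,1
3,2,2,1
1,2,3,2
2,2,2,2
2,3,2,0
gen 4: 2,2,1,1
3,2,3,1
1,3,0,3
2,2,3,2
2,3,2,0
gen 5: 2,2,1,1
3,2,3,1
1,3,1,3
2,2,3,2
2,3,2,0
gen 6: 2,2,1,1
3,2,3,1
1,3,2,3
2,2,3,2
2,3,2,0
gen 7: 2,2,1,1
3,2,3,1
1,3,3,3
2,2,3,2
2,3,2,0
gen 8: 3,3,2,1
0,1,2,3
3,3,1,2
3,2,0,1
3,1,1,2
gen 9: 3,3,2,1
0,1,2,3
3,3,2,2
3,2,0,1
3,1,1,2
gen 10: 3,3,2,1
0,1,2,3
3,3,3,2
3,2,0,1
3,1,1,2
gen 11: 3,3,2,1
1,2,3,3
1,2,1,3
2,0,2,1
0,3,1,2
gen 12: 3,3,2,1
1,2,3,3
1,2,2,3
2,0,2,1
0,3,1,2
gen 13: 3,3,2,1
1,2,3,3
1,2,3,3
2,0,2,1
0,3,1,2
gen 14: 3,3,3,2
1,3,1,1
1,3,2,1
2,0,3,2
0,3,1,2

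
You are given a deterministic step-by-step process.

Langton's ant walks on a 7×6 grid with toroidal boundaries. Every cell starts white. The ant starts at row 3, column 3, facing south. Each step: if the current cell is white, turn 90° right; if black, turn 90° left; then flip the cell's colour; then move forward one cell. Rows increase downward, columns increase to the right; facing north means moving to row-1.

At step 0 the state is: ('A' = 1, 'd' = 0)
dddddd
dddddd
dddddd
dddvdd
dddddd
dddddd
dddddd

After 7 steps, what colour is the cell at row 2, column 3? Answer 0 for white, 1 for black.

1

k=0  dddddd
dddddd
dddddd
dddvdd
dddddd
dddddd
dddddd
k=1  dddddd
dddddd
dddddd
dd<Add
dddddd
dddddd
dddddd
k=2  dddddd
dddddd
dd^ddd
ddAAdd
dddddd
dddddd
dddddd
k=3  dddddd
dddddd
ddA>dd
ddAAdd
dddddd
dddddd
dddddd
k=4  dddddd
dddddd
ddAAdd
ddAvdd
dddddd
dddddd
dddddd
k=5  dddddd
dddddd
ddAAdd
ddAd>d
dddddd
dddddd
dddddd
k=6  dddddd
dddddd
ddAAdd
ddAdAd
ddddvd
dddddd
dddddd
k=7  dddddd
dddddd
ddAAdd
ddAdAd
ddd<Ad
dddddd
dddddd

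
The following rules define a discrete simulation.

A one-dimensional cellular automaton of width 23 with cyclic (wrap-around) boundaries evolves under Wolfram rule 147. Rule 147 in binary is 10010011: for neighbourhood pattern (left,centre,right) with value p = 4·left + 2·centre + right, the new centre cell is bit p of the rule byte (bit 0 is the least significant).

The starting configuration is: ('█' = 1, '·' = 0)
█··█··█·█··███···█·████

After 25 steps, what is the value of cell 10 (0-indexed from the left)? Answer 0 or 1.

k=0  █··█··█·█··███···█·████
k=1  ·██·██···██·█·███···███
k=2  ······███······█·███·█·
k=3  ██████·█·██████···█···█
k=4  █████·····████·███·███·
k=5  ·███·█████·██···█···█··
k=6  █·█···███····███·███·██
k=7  ···███·█·████·█···█···█
k=8  ███·█·····██···███·███·
k=9  ·█···█████··███·█···█··
k=10  █·███·███·██·█···███·██
k=11  ···█···█······███·█···█
k=12  ███·███·██████·█···███·
k=13  ·█···█···████···███·█··
k=14  █·███·███·██·███·█···██
k=15  ···█···█······█···███·█
k=16  ███·███·██████·███·█···
k=17  ·█···█···████···█···███
k=18  ··███·███·██·███·███·█·
k=19  ██·█···█······█···█···█
k=20  █···███·██████·███·███·
k=21  ·███·█···████···█···█··
k=22  █·█···███·██·███·███·██
k=23  ···███·█······█···█···█
k=24  ███·█···██████·███·███·
k=25  ·█···███·████···█···█··

1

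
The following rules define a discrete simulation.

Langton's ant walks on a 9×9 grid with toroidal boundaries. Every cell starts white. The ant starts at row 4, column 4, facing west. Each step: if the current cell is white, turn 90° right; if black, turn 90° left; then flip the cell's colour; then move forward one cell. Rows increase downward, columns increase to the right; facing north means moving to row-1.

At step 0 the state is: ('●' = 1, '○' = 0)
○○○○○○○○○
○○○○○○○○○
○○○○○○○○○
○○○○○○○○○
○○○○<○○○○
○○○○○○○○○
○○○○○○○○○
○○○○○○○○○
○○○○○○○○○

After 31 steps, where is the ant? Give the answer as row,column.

gen 0: ○○○○○○○○○
○○○○○○○○○
○○○○○○○○○
○○○○○○○○○
○○○○<○○○○
○○○○○○○○○
○○○○○○○○○
○○○○○○○○○
○○○○○○○○○
gen 1: ○○○○○○○○○
○○○○○○○○○
○○○○○○○○○
○○○○^○○○○
○○○○●○○○○
○○○○○○○○○
○○○○○○○○○
○○○○○○○○○
○○○○○○○○○
gen 2: ○○○○○○○○○
○○○○○○○○○
○○○○○○○○○
○○○○●>○○○
○○○○●○○○○
○○○○○○○○○
○○○○○○○○○
○○○○○○○○○
○○○○○○○○○
gen 3: ○○○○○○○○○
○○○○○○○○○
○○○○○○○○○
○○○○●●○○○
○○○○●v○○○
○○○○○○○○○
○○○○○○○○○
○○○○○○○○○
○○○○○○○○○
gen 4: ○○○○○○○○○
○○○○○○○○○
○○○○○○○○○
○○○○●●○○○
○○○○<●○○○
○○○○○○○○○
○○○○○○○○○
○○○○○○○○○
○○○○○○○○○
gen 5: ○○○○○○○○○
○○○○○○○○○
○○○○○○○○○
○○○○●●○○○
○○○○○●○○○
○○○○v○○○○
○○○○○○○○○
○○○○○○○○○
○○○○○○○○○
gen 6: ○○○○○○○○○
○○○○○○○○○
○○○○○○○○○
○○○○●●○○○
○○○○○●○○○
○○○<●○○○○
○○○○○○○○○
○○○○○○○○○
○○○○○○○○○
gen 7: ○○○○○○○○○
○○○○○○○○○
○○○○○○○○○
○○○○●●○○○
○○○^○●○○○
○○○●●○○○○
○○○○○○○○○
○○○○○○○○○
○○○○○○○○○
gen 8: ○○○○○○○○○
○○○○○○○○○
○○○○○○○○○
○○○○●●○○○
○○○●>●○○○
○○○●●○○○○
○○○○○○○○○
○○○○○○○○○
○○○○○○○○○
gen 9: ○○○○○○○○○
○○○○○○○○○
○○○○○○○○○
○○○○●●○○○
○○○●●●○○○
○○○●v○○○○
○○○○○○○○○
○○○○○○○○○
○○○○○○○○○
gen 10: ○○○○○○○○○
○○○○○○○○○
○○○○○○○○○
○○○○●●○○○
○○○●●●○○○
○○○●○>○○○
○○○○○○○○○
○○○○○○○○○
○○○○○○○○○
gen 11: ○○○○○○○○○
○○○○○○○○○
○○○○○○○○○
○○○○●●○○○
○○○●●●○○○
○○○●○●○○○
○○○○○v○○○
○○○○○○○○○
○○○○○○○○○
gen 12: ○○○○○○○○○
○○○○○○○○○
○○○○○○○○○
○○○○●●○○○
○○○●●●○○○
○○○●○●○○○
○○○○<●○○○
○○○○○○○○○
○○○○○○○○○
gen 13: ○○○○○○○○○
○○○○○○○○○
○○○○○○○○○
○○○○●●○○○
○○○●●●○○○
○○○●^●○○○
○○○○●●○○○
○○○○○○○○○
○○○○○○○○○
gen 14: ○○○○○○○○○
○○○○○○○○○
○○○○○○○○○
○○○○●●○○○
○○○●●●○○○
○○○●●>○○○
○○○○●●○○○
○○○○○○○○○
○○○○○○○○○
gen 15: ○○○○○○○○○
○○○○○○○○○
○○○○○○○○○
○○○○●●○○○
○○○●●^○○○
○○○●●○○○○
○○○○●●○○○
○○○○○○○○○
○○○○○○○○○
gen 16: ○○○○○○○○○
○○○○○○○○○
○○○○○○○○○
○○○○●●○○○
○○○●<○○○○
○○○●●○○○○
○○○○●●○○○
○○○○○○○○○
○○○○○○○○○
gen 17: ○○○○○○○○○
○○○○○○○○○
○○○○○○○○○
○○○○●●○○○
○○○●○○○○○
○○○●v○○○○
○○○○●●○○○
○○○○○○○○○
○○○○○○○○○
gen 18: ○○○○○○○○○
○○○○○○○○○
○○○○○○○○○
○○○○●●○○○
○○○●○○○○○
○○○●○>○○○
○○○○●●○○○
○○○○○○○○○
○○○○○○○○○
gen 19: ○○○○○○○○○
○○○○○○○○○
○○○○○○○○○
○○○○●●○○○
○○○●○○○○○
○○○●○●○○○
○○○○●v○○○
○○○○○○○○○
○○○○○○○○○
gen 20: ○○○○○○○○○
○○○○○○○○○
○○○○○○○○○
○○○○●●○○○
○○○●○○○○○
○○○●○●○○○
○○○○●○>○○
○○○○○○○○○
○○○○○○○○○
gen 21: ○○○○○○○○○
○○○○○○○○○
○○○○○○○○○
○○○○●●○○○
○○○●○○○○○
○○○●○●○○○
○○○○●○●○○
○○○○○○v○○
○○○○○○○○○
gen 22: ○○○○○○○○○
○○○○○○○○○
○○○○○○○○○
○○○○●●○○○
○○○●○○○○○
○○○●○●○○○
○○○○●○●○○
○○○○○<●○○
○○○○○○○○○
gen 23: ○○○○○○○○○
○○○○○○○○○
○○○○○○○○○
○○○○●●○○○
○○○●○○○○○
○○○●○●○○○
○○○○●^●○○
○○○○○●●○○
○○○○○○○○○
gen 24: ○○○○○○○○○
○○○○○○○○○
○○○○○○○○○
○○○○●●○○○
○○○●○○○○○
○○○●○●○○○
○○○○●●>○○
○○○○○●●○○
○○○○○○○○○
gen 25: ○○○○○○○○○
○○○○○○○○○
○○○○○○○○○
○○○○●●○○○
○○○●○○○○○
○○○●○●^○○
○○○○●●○○○
○○○○○●●○○
○○○○○○○○○
gen 26: ○○○○○○○○○
○○○○○○○○○
○○○○○○○○○
○○○○●●○○○
○○○●○○○○○
○○○●○●●>○
○○○○●●○○○
○○○○○●●○○
○○○○○○○○○
gen 27: ○○○○○○○○○
○○○○○○○○○
○○○○○○○○○
○○○○●●○○○
○○○●○○○○○
○○○●○●●●○
○○○○●●○v○
○○○○○●●○○
○○○○○○○○○
gen 28: ○○○○○○○○○
○○○○○○○○○
○○○○○○○○○
○○○○●●○○○
○○○●○○○○○
○○○●○●●●○
○○○○●●<●○
○○○○○●●○○
○○○○○○○○○
gen 29: ○○○○○○○○○
○○○○○○○○○
○○○○○○○○○
○○○○●●○○○
○○○●○○○○○
○○○●○●^●○
○○○○●●●●○
○○○○○●●○○
○○○○○○○○○
gen 30: ○○○○○○○○○
○○○○○○○○○
○○○○○○○○○
○○○○●●○○○
○○○●○○○○○
○○○●○<○●○
○○○○●●●●○
○○○○○●●○○
○○○○○○○○○
gen 31: ○○○○○○○○○
○○○○○○○○○
○○○○○○○○○
○○○○●●○○○
○○○●○○○○○
○○○●○○○●○
○○○○●v●●○
○○○○○●●○○
○○○○○○○○○

6,5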